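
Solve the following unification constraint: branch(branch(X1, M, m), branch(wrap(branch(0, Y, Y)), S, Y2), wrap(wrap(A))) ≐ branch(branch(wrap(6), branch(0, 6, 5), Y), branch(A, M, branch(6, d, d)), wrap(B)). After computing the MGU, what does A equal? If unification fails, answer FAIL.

Decompose branch/3: branch(X1, M, m) ≐ branch(wrap(6), branch(0, 6, 5), Y),  branch(wrap(branch(0, Y, Y)), S, Y2) ≐ branch(A, M, branch(6, d, d)),  wrap(wrap(A)) ≐ wrap(B).
Decompose branch/3: X1 ≐ wrap(6),  M ≐ branch(0, 6, 5),  m ≐ Y.
Bind X1 := wrap(6); no other remaining equation mentions X1.
Bind M := branch(0, 6, 5); substituting into the one remaining equation that mentions M gives: branch(wrap(branch(0, Y, Y)), S, Y2) ≐ branch(A, branch(0, 6, 5), branch(6, d, d)).
Bind Y := m; substituting into the one remaining equation that mentions Y gives: branch(wrap(branch(0, m, m)), S, Y2) ≐ branch(A, branch(0, 6, 5), branch(6, d, d)).
Decompose branch/3: wrap(branch(0, m, m)) ≐ A,  S ≐ branch(0, 6, 5),  Y2 ≐ branch(6, d, d).
Bind A := wrap(branch(0, m, m)); substituting into the one remaining equation that mentions A gives: wrap(wrap(wrap(branch(0, m, m)))) ≐ wrap(B).
Bind S := branch(0, 6, 5); no other remaining equation mentions S.
Bind Y2 := branch(6, d, d); no other remaining equation mentions Y2.
Decompose wrap/1: wrap(wrap(branch(0, m, m))) ≐ B.
Bind B := wrap(wrap(branch(0, m, m))).
MGU = { X1 := wrap(6), M := branch(0, 6, 5), Y := m, A := wrap(branch(0, m, m)), S := branch(0, 6, 5), Y2 := branch(6, d, d), B := wrap(wrap(branch(0, m, m))) }, so A := wrap(branch(0, m, m)).

wrap(branch(0, m, m))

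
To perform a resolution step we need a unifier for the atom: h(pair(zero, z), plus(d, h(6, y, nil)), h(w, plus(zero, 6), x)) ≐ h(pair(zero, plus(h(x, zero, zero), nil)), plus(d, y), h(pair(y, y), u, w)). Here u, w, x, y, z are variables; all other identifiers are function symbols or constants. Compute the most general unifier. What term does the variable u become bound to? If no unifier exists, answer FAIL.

FAIL

Decompose h/3: pair(zero, z) ≐ pair(zero, plus(h(x, zero, zero), nil)),  plus(d, h(6, y, nil)) ≐ plus(d, y),  h(w, plus(zero, 6), x) ≐ h(pair(y, y), u, w).
Decompose pair/2: zero ≐ zero,  z ≐ plus(h(x, zero, zero), nil).
Delete trivial equation zero ≐ zero.
Bind z := plus(h(x, zero, zero), nil); no other remaining equation mentions z.
Decompose plus/2: d ≐ d,  h(6, y, nil) ≐ y.
Delete trivial equation d ≐ d.
Occurs check fails: y occurs in h(6, y, nil); the equation y ≐ h(6, y, nil) has no finite solution.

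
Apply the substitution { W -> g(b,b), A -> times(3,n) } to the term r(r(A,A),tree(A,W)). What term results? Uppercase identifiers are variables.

r(r(times(3,n),times(3,n)),tree(times(3,n),g(b,b)))

Replace each occurrence of W with g(b,b).
Replace each occurrence of A with times(3,n).
Result: r(r(times(3,n),times(3,n)),tree(times(3,n),g(b,b))).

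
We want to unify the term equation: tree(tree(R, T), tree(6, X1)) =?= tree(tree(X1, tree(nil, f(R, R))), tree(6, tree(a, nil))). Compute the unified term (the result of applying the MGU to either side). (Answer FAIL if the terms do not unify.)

tree(tree(tree(a, nil), tree(nil, f(tree(a, nil), tree(a, nil)))), tree(6, tree(a, nil)))

Decompose tree/2: tree(R, T) =?= tree(X1, tree(nil, f(R, R))),  tree(6, X1) =?= tree(6, tree(a, nil)).
Decompose tree/2: R =?= X1,  T =?= tree(nil, f(R, R)).
Bind R := X1; substituting into the one remaining equation that mentions R gives: T =?= tree(nil, f(X1, X1)).
Bind T := tree(nil, f(X1, X1)); no other remaining equation mentions T.
Decompose tree/2: 6 =?= 6,  X1 =?= tree(a, nil).
Delete trivial equation 6 =?= 6.
Bind X1 := tree(a, nil). Substituting into the earlier bindings gives R := tree(a, nil), T := tree(nil, f(tree(a, nil), tree(a, nil))).
Applying the MGU to either side gives tree(tree(tree(a, nil), tree(nil, f(tree(a, nil), tree(a, nil)))), tree(6, tree(a, nil))).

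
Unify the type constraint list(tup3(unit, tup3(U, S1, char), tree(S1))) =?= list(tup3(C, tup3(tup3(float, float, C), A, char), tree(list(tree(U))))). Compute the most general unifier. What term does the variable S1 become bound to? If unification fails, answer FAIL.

list(tree(tup3(float, float, unit)))

Decompose list/1: tup3(unit, tup3(U, S1, char), tree(S1)) =?= tup3(C, tup3(tup3(float, float, C), A, char), tree(list(tree(U)))).
Decompose tup3/3: unit =?= C,  tup3(U, S1, char) =?= tup3(tup3(float, float, C), A, char),  tree(S1) =?= tree(list(tree(U))).
Bind C := unit; substituting into the one remaining equation that mentions C gives: tup3(U, S1, char) =?= tup3(tup3(float, float, unit), A, char).
Decompose tup3/3: U =?= tup3(float, float, unit),  S1 =?= A,  char =?= char.
Bind U := tup3(float, float, unit); substituting into the one remaining equation that mentions U gives: tree(S1) =?= tree(list(tree(tup3(float, float, unit)))).
Bind S1 := A; substituting into the one remaining equation that mentions S1 gives: tree(A) =?= tree(list(tree(tup3(float, float, unit)))).
Delete trivial equation char =?= char.
Decompose tree/1: A =?= list(tree(tup3(float, float, unit))).
Bind A := list(tree(tup3(float, float, unit))). Substituting into the earlier binding gives S1 := list(tree(tup3(float, float, unit))).
MGU = { C ↦ unit, U ↦ tup3(float, float, unit), S1 ↦ list(tree(tup3(float, float, unit))), A ↦ list(tree(tup3(float, float, unit))) }, so S1 ↦ list(tree(tup3(float, float, unit))).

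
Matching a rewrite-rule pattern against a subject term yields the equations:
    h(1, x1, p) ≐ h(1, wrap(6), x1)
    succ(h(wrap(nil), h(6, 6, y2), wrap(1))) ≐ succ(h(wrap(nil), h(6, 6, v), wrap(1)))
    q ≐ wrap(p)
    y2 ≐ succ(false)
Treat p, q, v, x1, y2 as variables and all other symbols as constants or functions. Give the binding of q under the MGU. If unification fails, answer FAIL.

wrap(wrap(6))

Decompose h/3: 1 ≐ 1,  x1 ≐ wrap(6),  p ≐ x1.
Delete trivial equation 1 ≐ 1.
Bind x1 := wrap(6); substituting into the one remaining equation that mentions x1 gives: p ≐ wrap(6).
Bind p := wrap(6); substituting into the one remaining equation that mentions p gives: q ≐ wrap(wrap(6)).
Decompose succ/1: h(wrap(nil), h(6, 6, y2), wrap(1)) ≐ h(wrap(nil), h(6, 6, v), wrap(1)).
Decompose h/3: wrap(nil) ≐ wrap(nil),  h(6, 6, y2) ≐ h(6, 6, v),  wrap(1) ≐ wrap(1).
Delete trivial equation wrap(nil) ≐ wrap(nil).
Decompose h/3: 6 ≐ 6,  6 ≐ 6,  y2 ≐ v.
Delete trivial equation 6 ≐ 6.
Delete trivial equation 6 ≐ 6.
Bind y2 := v; substituting into the one remaining equation that mentions y2 gives: v ≐ succ(false).
Delete trivial equation wrap(1) ≐ wrap(1).
Bind q := wrap(wrap(6)); no other remaining equation mentions q.
Bind v := succ(false). Substituting into the earlier binding gives y2 := succ(false).
MGU = { x1 := wrap(6), p := wrap(6), y2 := succ(false), q := wrap(wrap(6)), v := succ(false) }, so q := wrap(wrap(6)).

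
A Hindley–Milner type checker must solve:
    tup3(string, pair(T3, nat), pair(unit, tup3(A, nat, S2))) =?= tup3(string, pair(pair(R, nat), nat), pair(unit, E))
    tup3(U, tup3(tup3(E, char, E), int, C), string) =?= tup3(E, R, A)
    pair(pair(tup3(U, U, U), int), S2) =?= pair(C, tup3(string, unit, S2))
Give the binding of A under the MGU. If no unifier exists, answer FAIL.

FAIL

Decompose tup3/3: string =?= string,  pair(T3, nat) =?= pair(pair(R, nat), nat),  pair(unit, tup3(A, nat, S2)) =?= pair(unit, E).
Delete trivial equation string =?= string.
Decompose pair/2: T3 =?= pair(R, nat),  nat =?= nat.
Bind T3 := pair(R, nat); no other remaining equation mentions T3.
Delete trivial equation nat =?= nat.
Decompose pair/2: unit =?= unit,  tup3(A, nat, S2) =?= E.
Delete trivial equation unit =?= unit.
Bind E := tup3(A, nat, S2); substituting into the one remaining equation that mentions E gives: tup3(U, tup3(tup3(tup3(A, nat, S2), char, tup3(A, nat, S2)), int, C), string) =?= tup3(tup3(A, nat, S2), R, A).
Decompose tup3/3: U =?= tup3(A, nat, S2),  tup3(tup3(tup3(A, nat, S2), char, tup3(A, nat, S2)), int, C) =?= R,  string =?= A.
Bind U := tup3(A, nat, S2); substituting into the one remaining equation that mentions U gives: pair(pair(tup3(tup3(A, nat, S2), tup3(A, nat, S2), tup3(A, nat, S2)), int), S2) =?= pair(C, tup3(string, unit, S2)).
Bind R := tup3(tup3(tup3(A, nat, S2), char, tup3(A, nat, S2)), int, C); no other remaining equation mentions R. Substituting into the earlier binding gives T3 := pair(tup3(tup3(tup3(A, nat, S2), char, tup3(A, nat, S2)), int, C), nat).
Bind A := string; substituting into the remaining equation gives: pair(pair(tup3(tup3(string, nat, S2), tup3(string, nat, S2), tup3(string, nat, S2)), int), S2) =?= pair(C, tup3(string, unit, S2)). Substituting into the earlier bindings gives T3 := pair(tup3(tup3(tup3(string, nat, S2), char, tup3(string, nat, S2)), int, C), nat), E := tup3(string, nat, S2), U := tup3(string, nat, S2), R := tup3(tup3(tup3(string, nat, S2), char, tup3(string, nat, S2)), int, C).
Decompose pair/2: pair(tup3(tup3(string, nat, S2), tup3(string, nat, S2), tup3(string, nat, S2)), int) =?= C,  S2 =?= tup3(string, unit, S2).
Bind C := pair(tup3(tup3(string, nat, S2), tup3(string, nat, S2), tup3(string, nat, S2)), int); no other remaining equation mentions C. Substituting into the earlier bindings gives T3 := pair(tup3(tup3(tup3(string, nat, S2), char, tup3(string, nat, S2)), int, pair(tup3(tup3(string, nat, S2), tup3(string, nat, S2), tup3(string, nat, S2)), int)), nat), R := tup3(tup3(tup3(string, nat, S2), char, tup3(string, nat, S2)), int, pair(tup3(tup3(string, nat, S2), tup3(string, nat, S2), tup3(string, nat, S2)), int)).
Occurs check fails: S2 occurs in tup3(string, unit, S2); the equation S2 =?= tup3(string, unit, S2) has no finite solution.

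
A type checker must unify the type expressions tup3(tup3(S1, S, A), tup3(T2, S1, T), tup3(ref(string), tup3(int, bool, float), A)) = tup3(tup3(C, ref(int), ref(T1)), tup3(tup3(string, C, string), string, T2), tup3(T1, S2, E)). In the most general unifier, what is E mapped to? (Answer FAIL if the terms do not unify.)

Decompose tup3/3: tup3(S1, S, A) = tup3(C, ref(int), ref(T1)),  tup3(T2, S1, T) = tup3(tup3(string, C, string), string, T2),  tup3(ref(string), tup3(int, bool, float), A) = tup3(T1, S2, E).
Decompose tup3/3: S1 = C,  S = ref(int),  A = ref(T1).
Bind S1 := C; substituting into the one remaining equation that mentions S1 gives: tup3(T2, C, T) = tup3(tup3(string, C, string), string, T2).
Bind S := ref(int); no other remaining equation mentions S.
Bind A := ref(T1); substituting into the one remaining equation that mentions A gives: tup3(ref(string), tup3(int, bool, float), ref(T1)) = tup3(T1, S2, E).
Decompose tup3/3: T2 = tup3(string, C, string),  C = string,  T = T2.
Bind T2 := tup3(string, C, string); substituting into the one remaining equation that mentions T2 gives: T = tup3(string, C, string).
Bind C := string; substituting into the one remaining equation that mentions C gives: T = tup3(string, string, string). Substituting into the earlier bindings gives S1 := string, T2 := tup3(string, string, string).
Bind T := tup3(string, string, string); no other remaining equation mentions T.
Decompose tup3/3: ref(string) = T1,  tup3(int, bool, float) = S2,  ref(T1) = E.
Bind T1 := ref(string); substituting into the one remaining equation that mentions T1 gives: ref(ref(string)) = E. Substituting into the earlier binding gives A := ref(ref(string)).
Bind S2 := tup3(int, bool, float); no other remaining equation mentions S2.
Bind E := ref(ref(string)).
MGU = { S1 ↦ string, S ↦ ref(int), A ↦ ref(ref(string)), T2 ↦ tup3(string, string, string), C ↦ string, T ↦ tup3(string, string, string), T1 ↦ ref(string), S2 ↦ tup3(int, bool, float), E ↦ ref(ref(string)) }, so E ↦ ref(ref(string)).

ref(ref(string))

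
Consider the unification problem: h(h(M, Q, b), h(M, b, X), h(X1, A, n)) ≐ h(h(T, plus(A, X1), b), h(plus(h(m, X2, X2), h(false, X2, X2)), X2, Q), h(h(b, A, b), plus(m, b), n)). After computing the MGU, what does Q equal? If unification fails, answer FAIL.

plus(plus(m, b), h(b, plus(m, b), b))

Decompose h/3: h(M, Q, b) ≐ h(T, plus(A, X1), b),  h(M, b, X) ≐ h(plus(h(m, X2, X2), h(false, X2, X2)), X2, Q),  h(X1, A, n) ≐ h(h(b, A, b), plus(m, b), n).
Decompose h/3: M ≐ T,  Q ≐ plus(A, X1),  b ≐ b.
Bind M := T; substituting into the one remaining equation that mentions M gives: h(T, b, X) ≐ h(plus(h(m, X2, X2), h(false, X2, X2)), X2, Q).
Bind Q := plus(A, X1); substituting into the one remaining equation that mentions Q gives: h(T, b, X) ≐ h(plus(h(m, X2, X2), h(false, X2, X2)), X2, plus(A, X1)).
Delete trivial equation b ≐ b.
Decompose h/3: T ≐ plus(h(m, X2, X2), h(false, X2, X2)),  b ≐ X2,  X ≐ plus(A, X1).
Bind T := plus(h(m, X2, X2), h(false, X2, X2)); no other remaining equation mentions T. Substituting into the earlier binding gives M := plus(h(m, X2, X2), h(false, X2, X2)).
Bind X2 := b; no other remaining equation mentions X2. Substituting into the earlier bindings gives M := plus(h(m, b, b), h(false, b, b)), T := plus(h(m, b, b), h(false, b, b)).
Bind X := plus(A, X1); no other remaining equation mentions X.
Decompose h/3: X1 ≐ h(b, A, b),  A ≐ plus(m, b),  n ≐ n.
Bind X1 := h(b, A, b); no other remaining equation mentions X1. Substituting into the earlier bindings gives Q := plus(A, h(b, A, b)), X := plus(A, h(b, A, b)).
Bind A := plus(m, b); no other remaining equation mentions A. Substituting into the earlier bindings gives Q := plus(plus(m, b), h(b, plus(m, b), b)), X := plus(plus(m, b), h(b, plus(m, b), b)), X1 := h(b, plus(m, b), b).
Delete trivial equation n ≐ n.
MGU = { M -> plus(h(m, b, b), h(false, b, b)), Q -> plus(plus(m, b), h(b, plus(m, b), b)), T -> plus(h(m, b, b), h(false, b, b)), X2 -> b, X -> plus(plus(m, b), h(b, plus(m, b), b)), X1 -> h(b, plus(m, b), b), A -> plus(m, b) }, so Q -> plus(plus(m, b), h(b, plus(m, b), b)).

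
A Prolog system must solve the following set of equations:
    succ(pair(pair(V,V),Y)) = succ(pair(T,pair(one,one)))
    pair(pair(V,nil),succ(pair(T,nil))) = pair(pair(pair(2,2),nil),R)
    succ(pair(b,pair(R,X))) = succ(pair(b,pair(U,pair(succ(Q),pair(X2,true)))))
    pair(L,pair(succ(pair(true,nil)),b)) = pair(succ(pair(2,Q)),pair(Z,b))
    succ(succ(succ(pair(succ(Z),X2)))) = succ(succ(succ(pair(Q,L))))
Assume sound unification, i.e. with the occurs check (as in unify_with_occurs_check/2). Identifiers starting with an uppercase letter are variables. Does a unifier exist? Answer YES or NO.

YES

Decompose succ/1: pair(pair(V,V),Y) = pair(T,pair(one,one)).
Decompose pair/2: pair(V,V) = T,  Y = pair(one,one).
Bind T := pair(V,V); substituting into the one remaining equation that mentions T gives: pair(pair(V,nil),succ(pair(pair(V,V),nil))) = pair(pair(pair(2,2),nil),R).
Bind Y := pair(one,one); no other remaining equation mentions Y.
Decompose pair/2: pair(V,nil) = pair(pair(2,2),nil),  succ(pair(pair(V,V),nil)) = R.
Decompose pair/2: V = pair(2,2),  nil = nil.
Bind V := pair(2,2); substituting into the one remaining equation that mentions V gives: succ(pair(pair(pair(2,2),pair(2,2)),nil)) = R. Substituting into the earlier binding gives T := pair(pair(2,2),pair(2,2)).
Delete trivial equation nil = nil.
Bind R := succ(pair(pair(pair(2,2),pair(2,2)),nil)); substituting into the one remaining equation that mentions R gives: succ(pair(b,pair(succ(pair(pair(pair(2,2),pair(2,2)),nil)),X))) = succ(pair(b,pair(U,pair(succ(Q),pair(X2,true))))).
Decompose succ/1: pair(b,pair(succ(pair(pair(pair(2,2),pair(2,2)),nil)),X)) = pair(b,pair(U,pair(succ(Q),pair(X2,true)))).
Decompose pair/2: b = b,  pair(succ(pair(pair(pair(2,2),pair(2,2)),nil)),X) = pair(U,pair(succ(Q),pair(X2,true))).
Delete trivial equation b = b.
Decompose pair/2: succ(pair(pair(pair(2,2),pair(2,2)),nil)) = U,  X = pair(succ(Q),pair(X2,true)).
Bind U := succ(pair(pair(pair(2,2),pair(2,2)),nil)); no other remaining equation mentions U.
Bind X := pair(succ(Q),pair(X2,true)); no other remaining equation mentions X.
Decompose pair/2: L = succ(pair(2,Q)),  pair(succ(pair(true,nil)),b) = pair(Z,b).
Bind L := succ(pair(2,Q)); substituting into the one remaining equation that mentions L gives: succ(succ(succ(pair(succ(Z),X2)))) = succ(succ(succ(pair(Q,succ(pair(2,Q)))))).
Decompose pair/2: succ(pair(true,nil)) = Z,  b = b.
Bind Z := succ(pair(true,nil)); substituting into the one remaining equation that mentions Z gives: succ(succ(succ(pair(succ(succ(pair(true,nil))),X2)))) = succ(succ(succ(pair(Q,succ(pair(2,Q)))))).
Delete trivial equation b = b.
Decompose succ/1: succ(succ(pair(succ(succ(pair(true,nil))),X2))) = succ(succ(pair(Q,succ(pair(2,Q))))).
Decompose succ/1: succ(pair(succ(succ(pair(true,nil))),X2)) = succ(pair(Q,succ(pair(2,Q)))).
Decompose succ/1: pair(succ(succ(pair(true,nil))),X2) = pair(Q,succ(pair(2,Q))).
Decompose pair/2: succ(succ(pair(true,nil))) = Q,  X2 = succ(pair(2,Q)).
Bind Q := succ(succ(pair(true,nil))); substituting into the remaining equation gives: X2 = succ(pair(2,succ(succ(pair(true,nil))))). Substituting into the earlier bindings gives X := pair(succ(succ(succ(pair(true,nil)))),pair(X2,true)), L := succ(pair(2,succ(succ(pair(true,nil))))).
Bind X2 := succ(pair(2,succ(succ(pair(true,nil))))). Substituting into the earlier binding gives X := pair(succ(succ(succ(pair(true,nil)))),pair(succ(pair(2,succ(succ(pair(true,nil))))),true)).
No equations remain and no clash or occurs-check failure arose, so a unifier exists.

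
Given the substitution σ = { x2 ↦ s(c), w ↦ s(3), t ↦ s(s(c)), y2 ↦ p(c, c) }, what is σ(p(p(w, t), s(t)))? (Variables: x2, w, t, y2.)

Replace each occurrence of w with s(3).
Replace each occurrence of t with s(s(c)).
Result: p(p(s(3), s(s(c))), s(s(s(c)))).

p(p(s(3), s(s(c))), s(s(s(c))))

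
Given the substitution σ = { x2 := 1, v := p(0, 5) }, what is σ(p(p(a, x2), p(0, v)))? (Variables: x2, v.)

p(p(a, 1), p(0, p(0, 5)))

Replace each occurrence of x2 with 1.
Replace each occurrence of v with p(0, 5).
Result: p(p(a, 1), p(0, p(0, 5))).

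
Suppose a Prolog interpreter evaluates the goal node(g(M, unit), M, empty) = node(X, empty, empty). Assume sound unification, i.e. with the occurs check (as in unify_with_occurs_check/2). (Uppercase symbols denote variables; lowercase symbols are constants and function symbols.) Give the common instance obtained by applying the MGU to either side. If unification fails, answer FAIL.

node(g(empty, unit), empty, empty)

Decompose node/3: g(M, unit) = X,  M = empty,  empty = empty.
Bind X := g(M, unit); no other remaining equation mentions X.
Bind M := empty; no other remaining equation mentions M. Substituting into the earlier binding gives X := g(empty, unit).
Delete trivial equation empty = empty.
Applying the MGU to either side gives node(g(empty, unit), empty, empty).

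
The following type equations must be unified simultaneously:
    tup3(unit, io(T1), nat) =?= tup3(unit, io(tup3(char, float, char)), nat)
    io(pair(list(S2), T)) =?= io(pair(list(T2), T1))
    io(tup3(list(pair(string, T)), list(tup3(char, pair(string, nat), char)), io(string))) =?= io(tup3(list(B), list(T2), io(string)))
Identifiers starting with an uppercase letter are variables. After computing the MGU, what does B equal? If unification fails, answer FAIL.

Decompose tup3/3: unit =?= unit,  io(T1) =?= io(tup3(char, float, char)),  nat =?= nat.
Delete trivial equation unit =?= unit.
Decompose io/1: T1 =?= tup3(char, float, char).
Bind T1 := tup3(char, float, char); substituting into the one remaining equation that mentions T1 gives: io(pair(list(S2), T)) =?= io(pair(list(T2), tup3(char, float, char))).
Delete trivial equation nat =?= nat.
Decompose io/1: pair(list(S2), T) =?= pair(list(T2), tup3(char, float, char)).
Decompose pair/2: list(S2) =?= list(T2),  T =?= tup3(char, float, char).
Decompose list/1: S2 =?= T2.
Bind S2 := T2; no other remaining equation mentions S2.
Bind T := tup3(char, float, char); substituting into the remaining equation gives: io(tup3(list(pair(string, tup3(char, float, char))), list(tup3(char, pair(string, nat), char)), io(string))) =?= io(tup3(list(B), list(T2), io(string))).
Decompose io/1: tup3(list(pair(string, tup3(char, float, char))), list(tup3(char, pair(string, nat), char)), io(string)) =?= tup3(list(B), list(T2), io(string)).
Decompose tup3/3: list(pair(string, tup3(char, float, char))) =?= list(B),  list(tup3(char, pair(string, nat), char)) =?= list(T2),  io(string) =?= io(string).
Decompose list/1: pair(string, tup3(char, float, char)) =?= B.
Bind B := pair(string, tup3(char, float, char)); no other remaining equation mentions B.
Decompose list/1: tup3(char, pair(string, nat), char) =?= T2.
Bind T2 := tup3(char, pair(string, nat), char); no other remaining equation mentions T2. Substituting into the earlier binding gives S2 := tup3(char, pair(string, nat), char).
Delete trivial equation io(string) =?= io(string).
MGU = { T1 := tup3(char, float, char), S2 := tup3(char, pair(string, nat), char), T := tup3(char, float, char), B := pair(string, tup3(char, float, char)), T2 := tup3(char, pair(string, nat), char) }, so B := pair(string, tup3(char, float, char)).

pair(string, tup3(char, float, char))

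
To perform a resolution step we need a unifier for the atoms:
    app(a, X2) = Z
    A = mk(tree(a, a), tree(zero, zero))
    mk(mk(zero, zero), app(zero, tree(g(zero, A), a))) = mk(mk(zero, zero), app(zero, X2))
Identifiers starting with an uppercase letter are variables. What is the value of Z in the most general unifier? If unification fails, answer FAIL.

app(a, tree(g(zero, mk(tree(a, a), tree(zero, zero))), a))

Bind Z := app(a, X2); no other remaining equation mentions Z.
Bind A := mk(tree(a, a), tree(zero, zero)); substituting into the remaining equation gives: mk(mk(zero, zero), app(zero, tree(g(zero, mk(tree(a, a), tree(zero, zero))), a))) = mk(mk(zero, zero), app(zero, X2)).
Decompose mk/2: mk(zero, zero) = mk(zero, zero),  app(zero, tree(g(zero, mk(tree(a, a), tree(zero, zero))), a)) = app(zero, X2).
Delete trivial equation mk(zero, zero) = mk(zero, zero).
Decompose app/2: zero = zero,  tree(g(zero, mk(tree(a, a), tree(zero, zero))), a) = X2.
Delete trivial equation zero = zero.
Bind X2 := tree(g(zero, mk(tree(a, a), tree(zero, zero))), a). Substituting into the earlier binding gives Z := app(a, tree(g(zero, mk(tree(a, a), tree(zero, zero))), a)).
MGU = { Z ↦ app(a, tree(g(zero, mk(tree(a, a), tree(zero, zero))), a)), A ↦ mk(tree(a, a), tree(zero, zero)), X2 ↦ tree(g(zero, mk(tree(a, a), tree(zero, zero))), a) }, so Z ↦ app(a, tree(g(zero, mk(tree(a, a), tree(zero, zero))), a)).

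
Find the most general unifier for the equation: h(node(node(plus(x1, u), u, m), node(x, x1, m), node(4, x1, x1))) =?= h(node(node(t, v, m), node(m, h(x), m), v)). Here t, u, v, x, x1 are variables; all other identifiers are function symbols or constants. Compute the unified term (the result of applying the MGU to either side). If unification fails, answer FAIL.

h(node(node(plus(h(m), node(4, h(m), h(m))), node(4, h(m), h(m)), m), node(m, h(m), m), node(4, h(m), h(m))))

Decompose h/1: node(node(plus(x1, u), u, m), node(x, x1, m), node(4, x1, x1)) =?= node(node(t, v, m), node(m, h(x), m), v).
Decompose node/3: node(plus(x1, u), u, m) =?= node(t, v, m),  node(x, x1, m) =?= node(m, h(x), m),  node(4, x1, x1) =?= v.
Decompose node/3: plus(x1, u) =?= t,  u =?= v,  m =?= m.
Bind t := plus(x1, u); no other remaining equation mentions t.
Bind u := v; no other remaining equation mentions u. Substituting into the earlier binding gives t := plus(x1, v).
Delete trivial equation m =?= m.
Decompose node/3: x =?= m,  x1 =?= h(x),  m =?= m.
Bind x := m; substituting into the one remaining equation that mentions x gives: x1 =?= h(m).
Bind x1 := h(m); substituting into the one remaining equation that mentions x1 gives: node(4, h(m), h(m)) =?= v. Substituting into the earlier binding gives t := plus(h(m), v).
Delete trivial equation m =?= m.
Bind v := node(4, h(m), h(m)). Substituting into the earlier bindings gives t := plus(h(m), node(4, h(m), h(m))), u := node(4, h(m), h(m)).
Applying the MGU to either side gives h(node(node(plus(h(m), node(4, h(m), h(m))), node(4, h(m), h(m)), m), node(m, h(m), m), node(4, h(m), h(m)))).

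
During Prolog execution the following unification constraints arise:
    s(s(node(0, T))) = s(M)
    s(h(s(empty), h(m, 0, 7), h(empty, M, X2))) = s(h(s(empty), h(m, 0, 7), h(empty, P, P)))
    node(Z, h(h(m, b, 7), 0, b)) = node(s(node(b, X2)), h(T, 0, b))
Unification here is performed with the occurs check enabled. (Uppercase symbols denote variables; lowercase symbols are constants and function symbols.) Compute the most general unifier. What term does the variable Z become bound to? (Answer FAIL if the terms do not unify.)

s(node(b, s(node(0, h(m, b, 7)))))

Decompose s/1: s(node(0, T)) = M.
Bind M := s(node(0, T)); substituting into the one remaining equation that mentions M gives: s(h(s(empty), h(m, 0, 7), h(empty, s(node(0, T)), X2))) = s(h(s(empty), h(m, 0, 7), h(empty, P, P))).
Decompose s/1: h(s(empty), h(m, 0, 7), h(empty, s(node(0, T)), X2)) = h(s(empty), h(m, 0, 7), h(empty, P, P)).
Decompose h/3: s(empty) = s(empty),  h(m, 0, 7) = h(m, 0, 7),  h(empty, s(node(0, T)), X2) = h(empty, P, P).
Delete trivial equation s(empty) = s(empty).
Delete trivial equation h(m, 0, 7) = h(m, 0, 7).
Decompose h/3: empty = empty,  s(node(0, T)) = P,  X2 = P.
Delete trivial equation empty = empty.
Bind P := s(node(0, T)); substituting into the one remaining equation that mentions P gives: X2 = s(node(0, T)).
Bind X2 := s(node(0, T)); substituting into the remaining equation gives: node(Z, h(h(m, b, 7), 0, b)) = node(s(node(b, s(node(0, T)))), h(T, 0, b)).
Decompose node/2: Z = s(node(b, s(node(0, T)))),  h(h(m, b, 7), 0, b) = h(T, 0, b).
Bind Z := s(node(b, s(node(0, T)))); no other remaining equation mentions Z.
Decompose h/3: h(m, b, 7) = T,  0 = 0,  b = b.
Bind T := h(m, b, 7); no other remaining equation mentions T. Substituting into the earlier bindings gives M := s(node(0, h(m, b, 7))), P := s(node(0, h(m, b, 7))), X2 := s(node(0, h(m, b, 7))), Z := s(node(b, s(node(0, h(m, b, 7))))).
Delete trivial equation 0 = 0.
Delete trivial equation b = b.
MGU = { M ↦ s(node(0, h(m, b, 7))), P ↦ s(node(0, h(m, b, 7))), X2 ↦ s(node(0, h(m, b, 7))), Z ↦ s(node(b, s(node(0, h(m, b, 7))))), T ↦ h(m, b, 7) }, so Z ↦ s(node(b, s(node(0, h(m, b, 7))))).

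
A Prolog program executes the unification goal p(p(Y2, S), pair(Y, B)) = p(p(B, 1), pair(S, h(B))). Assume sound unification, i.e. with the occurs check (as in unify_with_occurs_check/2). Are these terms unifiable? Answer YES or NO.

Decompose p/2: p(Y2, S) = p(B, 1),  pair(Y, B) = pair(S, h(B)).
Decompose p/2: Y2 = B,  S = 1.
Bind Y2 := B; no other remaining equation mentions Y2.
Bind S := 1; substituting into the remaining equation gives: pair(Y, B) = pair(1, h(B)).
Decompose pair/2: Y = 1,  B = h(B).
Bind Y := 1; no other remaining equation mentions Y.
Occurs check fails: B occurs in h(B); the equation B = h(B) has no finite solution.

NO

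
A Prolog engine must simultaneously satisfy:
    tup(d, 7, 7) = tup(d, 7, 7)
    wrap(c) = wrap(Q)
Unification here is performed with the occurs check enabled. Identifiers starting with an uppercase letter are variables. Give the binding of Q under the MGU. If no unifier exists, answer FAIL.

c

Delete trivial equation tup(d, 7, 7) = tup(d, 7, 7).
Decompose wrap/1: c = Q.
Bind Q := c.
MGU = { Q ↦ c }, so Q ↦ c.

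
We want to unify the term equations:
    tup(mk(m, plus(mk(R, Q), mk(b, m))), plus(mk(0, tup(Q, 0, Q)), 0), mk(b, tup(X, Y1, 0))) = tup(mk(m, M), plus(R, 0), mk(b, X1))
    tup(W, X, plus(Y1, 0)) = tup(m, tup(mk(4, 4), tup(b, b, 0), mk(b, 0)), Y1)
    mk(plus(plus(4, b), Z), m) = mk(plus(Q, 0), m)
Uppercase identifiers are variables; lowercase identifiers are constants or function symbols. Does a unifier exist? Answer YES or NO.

NO

Decompose tup/3: mk(m, plus(mk(R, Q), mk(b, m))) = mk(m, M),  plus(mk(0, tup(Q, 0, Q)), 0) = plus(R, 0),  mk(b, tup(X, Y1, 0)) = mk(b, X1).
Decompose mk/2: m = m,  plus(mk(R, Q), mk(b, m)) = M.
Delete trivial equation m = m.
Bind M := plus(mk(R, Q), mk(b, m)); no other remaining equation mentions M.
Decompose plus/2: mk(0, tup(Q, 0, Q)) = R,  0 = 0.
Bind R := mk(0, tup(Q, 0, Q)); no other remaining equation mentions R. Substituting into the earlier binding gives M := plus(mk(mk(0, tup(Q, 0, Q)), Q), mk(b, m)).
Delete trivial equation 0 = 0.
Decompose mk/2: b = b,  tup(X, Y1, 0) = X1.
Delete trivial equation b = b.
Bind X1 := tup(X, Y1, 0); no other remaining equation mentions X1.
Decompose tup/3: W = m,  X = tup(mk(4, 4), tup(b, b, 0), mk(b, 0)),  plus(Y1, 0) = Y1.
Bind W := m; no other remaining equation mentions W.
Bind X := tup(mk(4, 4), tup(b, b, 0), mk(b, 0)); no other remaining equation mentions X. Substituting into the earlier binding gives X1 := tup(tup(mk(4, 4), tup(b, b, 0), mk(b, 0)), Y1, 0).
Occurs check fails: Y1 occurs in plus(Y1, 0); the equation Y1 = plus(Y1, 0) has no finite solution.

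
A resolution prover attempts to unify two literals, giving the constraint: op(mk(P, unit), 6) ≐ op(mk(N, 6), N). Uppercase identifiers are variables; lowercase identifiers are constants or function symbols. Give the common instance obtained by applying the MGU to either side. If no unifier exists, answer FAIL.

Decompose op/2: mk(P, unit) ≐ mk(N, 6),  6 ≐ N.
Decompose mk/2: P ≐ N,  unit ≐ 6.
Bind P := N; no other remaining equation mentions P.
Clash: constants unit and 6 differ; no unifier exists.

FAIL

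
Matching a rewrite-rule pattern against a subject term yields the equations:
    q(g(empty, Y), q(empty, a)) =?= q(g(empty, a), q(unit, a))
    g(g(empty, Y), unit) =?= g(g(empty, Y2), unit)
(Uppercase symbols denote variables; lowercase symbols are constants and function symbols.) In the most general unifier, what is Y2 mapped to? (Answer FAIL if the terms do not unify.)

FAIL

Decompose q/2: g(empty, Y) =?= g(empty, a),  q(empty, a) =?= q(unit, a).
Decompose g/2: empty =?= empty,  Y =?= a.
Delete trivial equation empty =?= empty.
Bind Y := a; substituting into the one remaining equation that mentions Y gives: g(g(empty, a), unit) =?= g(g(empty, Y2), unit).
Decompose q/2: empty =?= unit,  a =?= a.
Clash: constants empty and unit differ; no unifier exists.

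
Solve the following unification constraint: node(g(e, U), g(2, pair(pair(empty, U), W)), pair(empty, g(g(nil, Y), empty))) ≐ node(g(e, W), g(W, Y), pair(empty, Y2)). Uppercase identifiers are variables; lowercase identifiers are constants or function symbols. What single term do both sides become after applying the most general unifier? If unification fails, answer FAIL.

Decompose node/3: g(e, U) ≐ g(e, W),  g(2, pair(pair(empty, U), W)) ≐ g(W, Y),  pair(empty, g(g(nil, Y), empty)) ≐ pair(empty, Y2).
Decompose g/2: e ≐ e,  U ≐ W.
Delete trivial equation e ≐ e.
Bind U := W; substituting into the one remaining equation that mentions U gives: g(2, pair(pair(empty, W), W)) ≐ g(W, Y).
Decompose g/2: 2 ≐ W,  pair(pair(empty, W), W) ≐ Y.
Bind W := 2; substituting into the one remaining equation that mentions W gives: pair(pair(empty, 2), 2) ≐ Y. Substituting into the earlier binding gives U := 2.
Bind Y := pair(pair(empty, 2), 2); substituting into the remaining equation gives: pair(empty, g(g(nil, pair(pair(empty, 2), 2)), empty)) ≐ pair(empty, Y2).
Decompose pair/2: empty ≐ empty,  g(g(nil, pair(pair(empty, 2), 2)), empty) ≐ Y2.
Delete trivial equation empty ≐ empty.
Bind Y2 := g(g(nil, pair(pair(empty, 2), 2)), empty).
Applying the MGU to either side gives node(g(e, 2), g(2, pair(pair(empty, 2), 2)), pair(empty, g(g(nil, pair(pair(empty, 2), 2)), empty))).

node(g(e, 2), g(2, pair(pair(empty, 2), 2)), pair(empty, g(g(nil, pair(pair(empty, 2), 2)), empty)))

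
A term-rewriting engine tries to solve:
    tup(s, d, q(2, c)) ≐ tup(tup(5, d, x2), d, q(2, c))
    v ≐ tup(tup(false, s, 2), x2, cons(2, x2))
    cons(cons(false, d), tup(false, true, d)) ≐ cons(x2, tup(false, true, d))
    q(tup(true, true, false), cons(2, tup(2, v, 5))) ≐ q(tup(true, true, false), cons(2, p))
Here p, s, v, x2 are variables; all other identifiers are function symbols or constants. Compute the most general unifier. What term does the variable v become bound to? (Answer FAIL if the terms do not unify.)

tup(tup(false, tup(5, d, cons(false, d)), 2), cons(false, d), cons(2, cons(false, d)))

Decompose tup/3: s ≐ tup(5, d, x2),  d ≐ d,  q(2, c) ≐ q(2, c).
Bind s := tup(5, d, x2); substituting into the one remaining equation that mentions s gives: v ≐ tup(tup(false, tup(5, d, x2), 2), x2, cons(2, x2)).
Delete trivial equation d ≐ d.
Delete trivial equation q(2, c) ≐ q(2, c).
Bind v := tup(tup(false, tup(5, d, x2), 2), x2, cons(2, x2)); substituting into the one remaining equation that mentions v gives: q(tup(true, true, false), cons(2, tup(2, tup(tup(false, tup(5, d, x2), 2), x2, cons(2, x2)), 5))) ≐ q(tup(true, true, false), cons(2, p)).
Decompose cons/2: cons(false, d) ≐ x2,  tup(false, true, d) ≐ tup(false, true, d).
Bind x2 := cons(false, d); substituting into the one remaining equation that mentions x2 gives: q(tup(true, true, false), cons(2, tup(2, tup(tup(false, tup(5, d, cons(false, d)), 2), cons(false, d), cons(2, cons(false, d))), 5))) ≐ q(tup(true, true, false), cons(2, p)). Substituting into the earlier bindings gives s := tup(5, d, cons(false, d)), v := tup(tup(false, tup(5, d, cons(false, d)), 2), cons(false, d), cons(2, cons(false, d))).
Delete trivial equation tup(false, true, d) ≐ tup(false, true, d).
Decompose q/2: tup(true, true, false) ≐ tup(true, true, false),  cons(2, tup(2, tup(tup(false, tup(5, d, cons(false, d)), 2), cons(false, d), cons(2, cons(false, d))), 5)) ≐ cons(2, p).
Delete trivial equation tup(true, true, false) ≐ tup(true, true, false).
Decompose cons/2: 2 ≐ 2,  tup(2, tup(tup(false, tup(5, d, cons(false, d)), 2), cons(false, d), cons(2, cons(false, d))), 5) ≐ p.
Delete trivial equation 2 ≐ 2.
Bind p := tup(2, tup(tup(false, tup(5, d, cons(false, d)), 2), cons(false, d), cons(2, cons(false, d))), 5).
MGU = { s -> tup(5, d, cons(false, d)), v -> tup(tup(false, tup(5, d, cons(false, d)), 2), cons(false, d), cons(2, cons(false, d))), x2 -> cons(false, d), p -> tup(2, tup(tup(false, tup(5, d, cons(false, d)), 2), cons(false, d), cons(2, cons(false, d))), 5) }, so v -> tup(tup(false, tup(5, d, cons(false, d)), 2), cons(false, d), cons(2, cons(false, d))).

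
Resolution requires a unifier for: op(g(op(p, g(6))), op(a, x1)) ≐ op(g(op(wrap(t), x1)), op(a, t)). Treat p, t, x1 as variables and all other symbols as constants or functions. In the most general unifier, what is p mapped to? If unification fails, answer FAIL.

Decompose op/2: g(op(p, g(6))) ≐ g(op(wrap(t), x1)),  op(a, x1) ≐ op(a, t).
Decompose g/1: op(p, g(6)) ≐ op(wrap(t), x1).
Decompose op/2: p ≐ wrap(t),  g(6) ≐ x1.
Bind p := wrap(t); no other remaining equation mentions p.
Bind x1 := g(6); substituting into the remaining equation gives: op(a, g(6)) ≐ op(a, t).
Decompose op/2: a ≐ a,  g(6) ≐ t.
Delete trivial equation a ≐ a.
Bind t := g(6). Substituting into the earlier binding gives p := wrap(g(6)).
MGU = { p -> wrap(g(6)), x1 -> g(6), t -> g(6) }, so p -> wrap(g(6)).

wrap(g(6))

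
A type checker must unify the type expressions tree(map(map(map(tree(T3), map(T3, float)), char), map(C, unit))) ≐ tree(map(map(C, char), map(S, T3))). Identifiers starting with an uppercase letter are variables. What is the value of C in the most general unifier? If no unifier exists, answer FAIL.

map(tree(unit), map(unit, float))

Decompose tree/1: map(map(map(tree(T3), map(T3, float)), char), map(C, unit)) ≐ map(map(C, char), map(S, T3)).
Decompose map/2: map(map(tree(T3), map(T3, float)), char) ≐ map(C, char),  map(C, unit) ≐ map(S, T3).
Decompose map/2: map(tree(T3), map(T3, float)) ≐ C,  char ≐ char.
Bind C := map(tree(T3), map(T3, float)); substituting into the one remaining equation that mentions C gives: map(map(tree(T3), map(T3, float)), unit) ≐ map(S, T3).
Delete trivial equation char ≐ char.
Decompose map/2: map(tree(T3), map(T3, float)) ≐ S,  unit ≐ T3.
Bind S := map(tree(T3), map(T3, float)); no other remaining equation mentions S.
Bind T3 := unit. Substituting into the earlier bindings gives C := map(tree(unit), map(unit, float)), S := map(tree(unit), map(unit, float)).
MGU = { C -> map(tree(unit), map(unit, float)), S -> map(tree(unit), map(unit, float)), T3 -> unit }, so C -> map(tree(unit), map(unit, float)).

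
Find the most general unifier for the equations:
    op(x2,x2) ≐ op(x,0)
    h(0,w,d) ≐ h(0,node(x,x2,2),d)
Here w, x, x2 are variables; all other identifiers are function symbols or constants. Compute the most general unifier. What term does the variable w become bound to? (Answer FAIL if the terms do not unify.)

node(0,0,2)

Decompose op/2: x2 ≐ x,  x2 ≐ 0.
Bind x2 := x; substituting into the remaining equations gives: x ≐ 0,  h(0,w,d) ≐ h(0,node(x,x,2),d).
Bind x := 0; substituting into the remaining equation gives: h(0,w,d) ≐ h(0,node(0,0,2),d). Substituting into the earlier binding gives x2 := 0.
Decompose h/3: 0 ≐ 0,  w ≐ node(0,0,2),  d ≐ d.
Delete trivial equation 0 ≐ 0.
Bind w := node(0,0,2); no other remaining equation mentions w.
Delete trivial equation d ≐ d.
MGU = { x2 ↦ 0, x ↦ 0, w ↦ node(0,0,2) }, so w ↦ node(0,0,2).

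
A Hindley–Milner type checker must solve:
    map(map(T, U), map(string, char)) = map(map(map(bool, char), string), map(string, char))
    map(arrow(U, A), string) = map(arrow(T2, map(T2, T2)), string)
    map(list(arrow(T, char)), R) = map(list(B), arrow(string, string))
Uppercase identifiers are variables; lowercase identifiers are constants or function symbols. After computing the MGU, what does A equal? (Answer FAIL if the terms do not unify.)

Decompose map/2: map(T, U) = map(map(bool, char), string),  map(string, char) = map(string, char).
Decompose map/2: T = map(bool, char),  U = string.
Bind T := map(bool, char); substituting into the one remaining equation that mentions T gives: map(list(arrow(map(bool, char), char)), R) = map(list(B), arrow(string, string)).
Bind U := string; substituting into the one remaining equation that mentions U gives: map(arrow(string, A), string) = map(arrow(T2, map(T2, T2)), string).
Delete trivial equation map(string, char) = map(string, char).
Decompose map/2: arrow(string, A) = arrow(T2, map(T2, T2)),  string = string.
Decompose arrow/2: string = T2,  A = map(T2, T2).
Bind T2 := string; substituting into the one remaining equation that mentions T2 gives: A = map(string, string).
Bind A := map(string, string); no other remaining equation mentions A.
Delete trivial equation string = string.
Decompose map/2: list(arrow(map(bool, char), char)) = list(B),  R = arrow(string, string).
Decompose list/1: arrow(map(bool, char), char) = B.
Bind B := arrow(map(bool, char), char); no other remaining equation mentions B.
Bind R := arrow(string, string).
MGU = { T ↦ map(bool, char), U ↦ string, T2 ↦ string, A ↦ map(string, string), B ↦ arrow(map(bool, char), char), R ↦ arrow(string, string) }, so A ↦ map(string, string).

map(string, string)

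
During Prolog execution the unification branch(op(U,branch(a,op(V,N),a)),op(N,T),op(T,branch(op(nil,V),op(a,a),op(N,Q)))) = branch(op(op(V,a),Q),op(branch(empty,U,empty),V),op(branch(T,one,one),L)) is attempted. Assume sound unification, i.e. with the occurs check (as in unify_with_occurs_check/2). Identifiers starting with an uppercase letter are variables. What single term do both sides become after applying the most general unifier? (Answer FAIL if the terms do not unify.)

Decompose branch/3: op(U,branch(a,op(V,N),a)) = op(op(V,a),Q),  op(N,T) = op(branch(empty,U,empty),V),  op(T,branch(op(nil,V),op(a,a),op(N,Q))) = op(branch(T,one,one),L).
Decompose op/2: U = op(V,a),  branch(a,op(V,N),a) = Q.
Bind U := op(V,a); substituting into the one remaining equation that mentions U gives: op(N,T) = op(branch(empty,op(V,a),empty),V).
Bind Q := branch(a,op(V,N),a); substituting into the one remaining equation that mentions Q gives: op(T,branch(op(nil,V),op(a,a),op(N,branch(a,op(V,N),a)))) = op(branch(T,one,one),L).
Decompose op/2: N = branch(empty,op(V,a),empty),  T = V.
Bind N := branch(empty,op(V,a),empty); substituting into the one remaining equation that mentions N gives: op(T,branch(op(nil,V),op(a,a),op(branch(empty,op(V,a),empty),branch(a,op(V,branch(empty,op(V,a),empty)),a)))) = op(branch(T,one,one),L). Substituting into the earlier binding gives Q := branch(a,op(V,branch(empty,op(V,a),empty)),a).
Bind T := V; substituting into the remaining equation gives: op(V,branch(op(nil,V),op(a,a),op(branch(empty,op(V,a),empty),branch(a,op(V,branch(empty,op(V,a),empty)),a)))) = op(branch(V,one,one),L).
Decompose op/2: V = branch(V,one,one),  branch(op(nil,V),op(a,a),op(branch(empty,op(V,a),empty),branch(a,op(V,branch(empty,op(V,a),empty)),a))) = L.
Occurs check fails: V occurs in branch(V,one,one); the equation V = branch(V,one,one) has no finite solution.

FAIL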